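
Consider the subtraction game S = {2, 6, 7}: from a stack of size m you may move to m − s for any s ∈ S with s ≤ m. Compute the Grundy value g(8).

2

Build the Grundy sequence with g(k) = mex{g(k−s) : s ∈ {2, 6, 7}, s ≤ k}:
k:     0  1  2  3  4  5  6  7  8
g(k):  0  0  1  1  0  0  1  1  2
So g(8) = 2.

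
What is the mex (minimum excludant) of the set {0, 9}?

0 is in the set but 1 is not, so the mex is 1.

1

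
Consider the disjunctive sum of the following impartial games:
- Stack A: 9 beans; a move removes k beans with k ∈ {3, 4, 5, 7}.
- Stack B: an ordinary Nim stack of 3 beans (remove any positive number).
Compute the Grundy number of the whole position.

Build the Grundy sequence for stack A with g(k) = mex{g(k−s) : s ∈ {3, 4, 5, 7}, s ≤ k}:
g(0) = mex{} = 0
g(1) = mex{} = 0
g(2) = mex{} = 0
g(3) = mex{0} = 1
g(4) = mex{0} = 1
g(5) = mex{0} = 1
g(6) = mex{0,1} = 2
g(7) = mex{0,1} = 2
g(8) = mex{0,1} = 2
g(9) = mex{0,1,2} = 3
So g(9) = 3.
Stack B is a plain Nim stack of size 3, so its Grundy value is 3.
The value of a disjunctive sum is the nim-sum of the parts.
Combined value = 3 ⊕ 3 = 0.

0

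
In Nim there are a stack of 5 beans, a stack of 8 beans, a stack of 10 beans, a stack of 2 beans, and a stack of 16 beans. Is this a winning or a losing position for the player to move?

Winning position

Nim-sum: 5 ⊕ 8 ⊕ 10 ⊕ 2 ⊕ 16 = 21.
The nim-sum is 21 ≠ 0, so this is an N-position: the player to move can win.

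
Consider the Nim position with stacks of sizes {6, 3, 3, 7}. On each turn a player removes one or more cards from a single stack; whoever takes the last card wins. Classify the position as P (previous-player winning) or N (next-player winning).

N-position

Bitwise XOR of the heap sizes:
  110  (6)
  011  (3)
  011  (3)
  111  (7)
  ---
  001  (1)
The nim-sum is 1 ≠ 0, so this is an N-position: the player to move can win.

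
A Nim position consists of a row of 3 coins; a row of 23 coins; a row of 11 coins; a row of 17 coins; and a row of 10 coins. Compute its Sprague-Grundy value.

4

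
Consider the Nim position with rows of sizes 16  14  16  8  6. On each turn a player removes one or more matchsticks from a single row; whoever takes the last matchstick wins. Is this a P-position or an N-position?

Compute the nim-sum pairwise:
16 XOR 14 = 30
30 XOR 16 = 14
14 XOR 8 = 6
6 XOR 6 = 0
The nim-sum is 0, so this is a P-position: the player to move is in a losing position under optimal play.

P-position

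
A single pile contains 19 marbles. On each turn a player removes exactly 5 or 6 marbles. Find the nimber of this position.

Compute g(0), g(1), … for moves {5, 6}:
k:     0  1  2  3  4  5  6  7  8  9 10 11 12 13 14 15 16 17 18 19
g(k):  0  0  0  0  0  1  1  1  1  1  2  0  0  0  0  0  1  1  1  1
So g(19) = 1.

1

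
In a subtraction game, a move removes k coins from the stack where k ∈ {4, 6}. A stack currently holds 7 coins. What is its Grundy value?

Grundy values for subtraction set {4, 6}:
g(0) = mex{} = 0
g(1) = mex{} = 0
g(2) = mex{} = 0
g(3) = mex{} = 0
g(4) = mex{0} = 1
g(5) = mex{0} = 1
g(6) = mex{0} = 1
g(7) = mex{0} = 1
So g(7) = 1.

1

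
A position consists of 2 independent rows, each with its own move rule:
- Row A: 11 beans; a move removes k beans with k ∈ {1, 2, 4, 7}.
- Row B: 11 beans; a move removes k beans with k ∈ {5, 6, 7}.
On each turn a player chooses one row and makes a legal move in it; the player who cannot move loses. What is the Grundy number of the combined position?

0

Build the Grundy sequence for row A with g(k) = mex{g(k−s) : s ∈ {1, 2, 4, 7}, s ≤ k}:
g(0) = mex{} = 0
g(1) = mex{0} = 1
g(2) = mex{0,1} = 2
g(3) = mex{1,2} = 0
g(4) = mex{0,2} = 1
g(5) = mex{0,1} = 2
g(6) = mex{1,2} = 0
g(7) = mex{0,2} = 1
g(8) = mex{0,1} = 2
g(9) = mex{1,2} = 0
g(10) = mex{0,2} = 1
g(11) = mex{0,1} = 2
So g(11) = 2.
Build the Grundy sequence for row B with g(k) = mex{g(k−s) : s ∈ {5, 6, 7}, s ≤ k}:
g(0) = mex{} = 0
g(1) = mex{} = 0
g(2) = mex{} = 0
g(3) = mex{} = 0
g(4) = mex{} = 0
g(5) = mex{0} = 1
g(6) = mex{0} = 1
g(7) = mex{0} = 1
g(8) = mex{0} = 1
g(9) = mex{0} = 1
g(10) = mex{0,1} = 2
g(11) = mex{0,1} = 2
So g(11) = 2.
The value of a disjunctive sum is the nim-sum of the parts.
Combined value = 2 XOR 2 = 0.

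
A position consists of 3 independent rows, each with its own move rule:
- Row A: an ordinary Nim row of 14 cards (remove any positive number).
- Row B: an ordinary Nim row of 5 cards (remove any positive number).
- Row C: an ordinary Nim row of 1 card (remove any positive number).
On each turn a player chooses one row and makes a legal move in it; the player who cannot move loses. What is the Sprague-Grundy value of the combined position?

10

Row A is a plain Nim row of size 14, so its Grundy value is 14.
Row B is a plain Nim row of size 5, so its Grundy value is 5.
Row C is a plain Nim row of size 1, so its Grundy value is 1.
By the Sprague-Grundy theorem, the Grundy value of a sum of independent games is the XOR of the component values.
Combined value = 14 XOR 5 XOR 1 = 10.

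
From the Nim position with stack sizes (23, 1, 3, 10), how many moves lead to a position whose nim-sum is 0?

1

In binary:
  10111  (23)
  00001  (1)
  00011  (3)
  01010  (10)
  -----
  11111  (31)
The overall nim-sum is X = 31. A stack of size p has a winning move iff p XOR X < p (reduce it to p XOR X).
  23: 23 XOR 31 = 8 < 23 — winning move (to 8).
  1: 1 XOR 31 = 30 ≥ 1 — no move.
  3: 3 XOR 31 = 28 ≥ 3 — no move.
  10: 10 XOR 31 = 21 ≥ 10 — no move.
That gives 1 winning move.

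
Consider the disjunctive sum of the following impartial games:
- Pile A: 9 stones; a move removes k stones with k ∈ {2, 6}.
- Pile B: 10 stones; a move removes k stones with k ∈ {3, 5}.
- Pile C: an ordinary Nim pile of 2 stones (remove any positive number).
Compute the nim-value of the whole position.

2

For pile A, compute g(0), g(1), … with moves {2, 6}:
k:     0  1  2  3  4  5  6  7  8  9
g(k):  0  0  1  1  0  0  1  1  0  0
So g(9) = 0.
For pile B, compute g(0), g(1), … with moves {3, 5}:
k:     0  1  2  3  4  5  6  7  8  9 10
g(k):  0  0  0  1  1  1  2  2  0  0  0
So g(10) = 0.
Pile C is a plain Nim pile of size 2, so its Grundy value is 2.
By the Sprague-Grundy theorem, the Grundy value of a sum of independent games is the XOR of the component values.
Combined value = 0 XOR 0 XOR 2 = 2.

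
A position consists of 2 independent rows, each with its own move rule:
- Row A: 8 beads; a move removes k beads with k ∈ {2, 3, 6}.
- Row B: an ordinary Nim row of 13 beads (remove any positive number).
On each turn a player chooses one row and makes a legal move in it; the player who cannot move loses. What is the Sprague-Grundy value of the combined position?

15

Grundy values for row A (subtraction set {2, 3, 6}):
k:     0  1  2  3  4  5  6  7  8
g(k):  0  0  1  1  2  0  3  1  2
So g(8) = 2.
Row B is a plain Nim row of size 13, so its Grundy value is 13.
The value of a disjunctive sum is the nim-sum of the parts.
Combined value = 2 ⊕ 13 = 15.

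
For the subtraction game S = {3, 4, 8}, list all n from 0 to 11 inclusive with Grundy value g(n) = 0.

Build the Grundy sequence with g(k) = mex{g(k−s) : s ∈ {3, 4, 8}, s ≤ k}:
g(0) = mex{} = 0
g(1) = mex{} = 0
g(2) = mex{} = 0
g(3) = mex{0} = 1
g(4) = mex{0} = 1
g(5) = mex{0} = 1
g(6) = mex{0,1} = 2
g(7) = mex{1} = 0
g(8) = mex{0,1} = 2
g(9) = mex{0,1,2} = 3
g(10) = mex{0,2} = 1
g(11) = mex{0,1,2} = 3
The P-positions (g = 0) in 0..11 are 0, 1, 2, 7.

0, 1, 2, 7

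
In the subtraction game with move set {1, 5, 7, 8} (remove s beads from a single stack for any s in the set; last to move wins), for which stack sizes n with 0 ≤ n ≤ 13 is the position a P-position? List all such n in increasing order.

0, 2, 4, 6

Grundy values for subtraction set {1, 5, 7, 8}:
k:     0  1  2  3  4  5  6  7  8  9 10 11 12 13
g(k):  0  1  0  1  0  1  0  1  2  3  2  3  2  3
The P-positions (g = 0) in 0..13 are 0, 2, 4, 6.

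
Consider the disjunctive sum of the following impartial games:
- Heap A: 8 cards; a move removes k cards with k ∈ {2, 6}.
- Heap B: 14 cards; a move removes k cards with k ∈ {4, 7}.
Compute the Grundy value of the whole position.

0

Grundy values for heap A (subtraction set {2, 6}):
g(0) = mex{} = 0
g(1) = mex{} = 0
g(2) = mex{0} = 1
g(3) = mex{0} = 1
g(4) = mex{1} = 0
g(5) = mex{1} = 0
g(6) = mex{0} = 1
g(7) = mex{0} = 1
g(8) = mex{1} = 0
So g(8) = 0.
Build the Grundy sequence for heap B with g(k) = mex{g(k−s) : s ∈ {4, 7}, s ≤ k}:
k:     0  1  2  3  4  5  6  7  8  9 10 11 12 13 14
g(k):  0  0  0  0  1  1  1  1  2  2  2  0  0  0  0
So g(14) = 0.
The value of a disjunctive sum is the nim-sum of the parts.
Combined value = 0 ⊕ 0 = 0.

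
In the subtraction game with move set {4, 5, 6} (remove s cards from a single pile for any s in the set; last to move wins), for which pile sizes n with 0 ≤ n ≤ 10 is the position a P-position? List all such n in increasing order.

0, 1, 2, 3, 10

Grundy values for subtraction set {4, 5, 6}:
k:     0  1  2  3  4  5  6  7  8  9 10
g(k):  0  0  0  0  1  1  1  1  2  2  0
The P-positions (g = 0) in 0..10 are 0, 1, 2, 3, 10.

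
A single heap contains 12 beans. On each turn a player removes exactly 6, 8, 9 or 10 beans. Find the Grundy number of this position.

2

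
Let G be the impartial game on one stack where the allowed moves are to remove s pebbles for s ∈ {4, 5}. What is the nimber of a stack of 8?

Grundy values for subtraction set {4, 5}:
g(0) = mex{} = 0
g(1) = mex{} = 0
g(2) = mex{} = 0
g(3) = mex{} = 0
g(4) = mex{0} = 1
g(5) = mex{0} = 1
g(6) = mex{0} = 1
g(7) = mex{0} = 1
g(8) = mex{0,1} = 2
So g(8) = 2.

2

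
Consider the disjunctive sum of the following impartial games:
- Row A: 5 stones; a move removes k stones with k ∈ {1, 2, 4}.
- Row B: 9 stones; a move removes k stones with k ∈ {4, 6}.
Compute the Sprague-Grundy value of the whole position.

0

Grundy values for row A (subtraction set {1, 2, 4}):
g(0) = mex{} = 0
g(1) = mex{0} = 1
g(2) = mex{0,1} = 2
g(3) = mex{1,2} = 0
g(4) = mex{0,2} = 1
g(5) = mex{0,1} = 2
So g(5) = 2.
Grundy values for row B (subtraction set {4, 6}):
g(0) = mex{} = 0
g(1) = mex{} = 0
g(2) = mex{} = 0
g(3) = mex{} = 0
g(4) = mex{0} = 1
g(5) = mex{0} = 1
g(6) = mex{0} = 1
g(7) = mex{0} = 1
g(8) = mex{0,1} = 2
g(9) = mex{0,1} = 2
So g(9) = 2.
By the Sprague-Grundy theorem, the Grundy value of a sum of independent games is the XOR of the component values.
Combined value = 2 XOR 2 = 0.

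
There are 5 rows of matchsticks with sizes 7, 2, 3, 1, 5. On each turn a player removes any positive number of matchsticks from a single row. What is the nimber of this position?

2

Compute the nim-sum pairwise:
7 XOR 2 = 5
5 XOR 3 = 6
6 XOR 1 = 7
7 XOR 5 = 2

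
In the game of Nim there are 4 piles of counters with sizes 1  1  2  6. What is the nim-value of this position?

4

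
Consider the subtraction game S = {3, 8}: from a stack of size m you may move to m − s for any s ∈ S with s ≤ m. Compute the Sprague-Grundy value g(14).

Build the Grundy sequence with g(k) = mex{g(k−s) : s ∈ {3, 8}, s ≤ k}:
g(0) = mex{} = 0
g(1) = mex{} = 0
g(2) = mex{} = 0
g(3) = mex{0} = 1
g(4) = mex{0} = 1
g(5) = mex{0} = 1
g(6) = mex{1} = 0
g(7) = mex{1} = 0
g(8) = mex{0,1} = 2
g(9) = mex{0} = 1
g(10) = mex{0} = 1
g(11) = mex{1,2} = 0
g(12) = mex{1} = 0
g(13) = mex{1} = 0
g(14) = mex{0} = 1
So g(14) = 1.

1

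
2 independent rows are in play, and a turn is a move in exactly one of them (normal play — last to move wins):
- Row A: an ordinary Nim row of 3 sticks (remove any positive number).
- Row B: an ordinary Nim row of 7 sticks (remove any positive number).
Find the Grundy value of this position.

Row A is a plain Nim row of size 3, so its Grundy value is 3.
Row B is a plain Nim row of size 7, so its Grundy value is 7.
The value of a disjunctive sum is the nim-sum of the parts.
Combined value = 3 XOR 7 = 4.

4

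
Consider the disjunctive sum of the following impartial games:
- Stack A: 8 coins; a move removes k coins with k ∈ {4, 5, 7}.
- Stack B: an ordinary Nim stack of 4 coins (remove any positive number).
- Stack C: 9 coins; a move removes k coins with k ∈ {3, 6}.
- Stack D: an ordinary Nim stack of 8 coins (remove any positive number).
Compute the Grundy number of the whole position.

14

Grundy values for stack A (subtraction set {4, 5, 7}):
k:     0  1  2  3  4  5  6  7  8
g(k):  0  0  0  0  1  1  1  1  2
So g(8) = 2.
Stack B is a plain Nim stack of size 4, so its Grundy value is 4.
For stack C, compute g(0), g(1), … with moves {3, 6}:
k:     0  1  2  3  4  5  6  7  8  9
g(k):  0  0  0  1  1  1  2  2  2  0
So g(9) = 0.
Stack D is a plain Nim stack of size 8, so its Grundy value is 8.
By the Sprague-Grundy theorem, the Grundy value of a sum of independent games is the XOR of the component values.
Combined value = 2 ⊕ 4 ⊕ 0 ⊕ 8 = 14.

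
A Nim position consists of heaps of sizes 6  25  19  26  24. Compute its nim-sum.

14

Nim-sum: 6 ^ 25 ^ 19 ^ 26 ^ 24 = 14.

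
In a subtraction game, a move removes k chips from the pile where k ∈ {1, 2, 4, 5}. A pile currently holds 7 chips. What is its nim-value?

1

Grundy values for subtraction set {1, 2, 4, 5}:
g(0) = mex{} = 0
g(1) = mex{0} = 1
g(2) = mex{0,1} = 2
g(3) = mex{1,2} = 0
g(4) = mex{0,2} = 1
g(5) = mex{0,1} = 2
g(6) = mex{1,2} = 0
g(7) = mex{0,2} = 1
So g(7) = 1.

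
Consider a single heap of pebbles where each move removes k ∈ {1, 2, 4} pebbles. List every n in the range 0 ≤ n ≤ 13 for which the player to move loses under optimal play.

0, 3, 6, 9, 12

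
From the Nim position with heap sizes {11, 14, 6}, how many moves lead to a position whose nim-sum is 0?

Compute the nim-sum pairwise:
11 ^ 14 = 5
5 ^ 6 = 3
The overall nim-sum is X = 3. A heap of size p has a winning move iff p XOR X < p (reduce it to p XOR X).
  11: 11 XOR 3 = 8 < 11 — winning move (to 8).
  14: 14 XOR 3 = 13 < 14 — winning move (to 13).
  6: 6 XOR 3 = 5 < 6 — winning move (to 5).
That gives 3 winning moves.

3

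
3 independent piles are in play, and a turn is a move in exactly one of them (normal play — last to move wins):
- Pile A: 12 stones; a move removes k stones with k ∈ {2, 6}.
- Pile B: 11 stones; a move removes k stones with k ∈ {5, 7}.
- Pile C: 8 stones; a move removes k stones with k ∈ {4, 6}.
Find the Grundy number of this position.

Build the Grundy sequence for pile A with g(k) = mex{g(k−s) : s ∈ {2, 6}, s ≤ k}:
k:     0  1  2  3  4  5  6  7  8  9 10 11 12
g(k):  0  0  1  1  0  0  1  1  0  0  1  1  0
So g(12) = 0.
Grundy values for pile B (subtraction set {5, 7}):
g(0) = mex{} = 0
g(1) = mex{} = 0
g(2) = mex{} = 0
g(3) = mex{} = 0
g(4) = mex{} = 0
g(5) = mex{0} = 1
g(6) = mex{0} = 1
g(7) = mex{0} = 1
g(8) = mex{0} = 1
g(9) = mex{0} = 1
g(10) = mex{0,1} = 2
g(11) = mex{0,1} = 2
So g(11) = 2.
Grundy values for pile C (subtraction set {4, 6}):
k:     0  1  2  3  4  5  6  7  8
g(k):  0  0  0  0  1  1  1  1  2
So g(8) = 2.
By the Sprague-Grundy theorem, the Grundy value of a sum of independent games is the XOR of the component values.
Combined value = 0 XOR 2 XOR 2 = 0.

0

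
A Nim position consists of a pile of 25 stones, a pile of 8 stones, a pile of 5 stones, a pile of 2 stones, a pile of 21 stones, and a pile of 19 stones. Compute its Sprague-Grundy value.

Write each in binary and XOR column by column:
  11001  (25)
  01000  (8)
  00101  (5)
  00010  (2)
  10101  (21)
  10011  (19)
  -----
  10000  (16)

16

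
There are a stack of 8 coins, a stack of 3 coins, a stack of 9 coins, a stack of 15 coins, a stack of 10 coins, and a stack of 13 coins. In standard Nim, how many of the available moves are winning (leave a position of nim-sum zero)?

5

Nim-sum: 8 ⊕ 3 ⊕ 9 ⊕ 15 ⊕ 10 ⊕ 13 = 10.
The overall nim-sum is X = 10. A stack of size p has a winning move iff p XOR X < p (reduce it to p XOR X).
  8: 8 XOR 10 = 2 < 8 — winning move (to 2).
  3: 3 XOR 10 = 9 ≥ 3 — no move.
  9: 9 XOR 10 = 3 < 9 — winning move (to 3).
  15: 15 XOR 10 = 5 < 15 — winning move (to 5).
  10: 10 XOR 10 = 0 < 10 — winning move (to 0).
  13: 13 XOR 10 = 7 < 13 — winning move (to 7).
That gives 5 winning moves.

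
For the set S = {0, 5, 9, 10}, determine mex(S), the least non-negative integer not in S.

1

0 is in the set but 1 is not, so the mex is 1.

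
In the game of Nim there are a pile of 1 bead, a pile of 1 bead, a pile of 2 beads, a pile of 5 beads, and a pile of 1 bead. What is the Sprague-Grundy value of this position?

Compute the nim-sum pairwise:
1 ^ 1 = 0
0 ^ 2 = 2
2 ^ 5 = 7
7 ^ 1 = 6

6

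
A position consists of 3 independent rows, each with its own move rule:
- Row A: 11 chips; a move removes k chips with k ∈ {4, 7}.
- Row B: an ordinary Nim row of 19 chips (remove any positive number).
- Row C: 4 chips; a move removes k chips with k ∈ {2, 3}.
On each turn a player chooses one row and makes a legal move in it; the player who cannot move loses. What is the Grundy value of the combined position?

Build the Grundy sequence for row A with g(k) = mex{g(k−s) : s ∈ {4, 7}, s ≤ k}:
g(0) = mex{} = 0
g(1) = mex{} = 0
g(2) = mex{} = 0
g(3) = mex{} = 0
g(4) = mex{0} = 1
g(5) = mex{0} = 1
g(6) = mex{0} = 1
g(7) = mex{0} = 1
g(8) = mex{0,1} = 2
g(9) = mex{0,1} = 2
g(10) = mex{0,1} = 2
g(11) = mex{1} = 0
So g(11) = 0.
Row B is a plain Nim row of size 19, so its Grundy value is 19.
Build the Grundy sequence for row C with g(k) = mex{g(k−s) : s ∈ {2, 3}, s ≤ k}:
g(0) = mex{} = 0
g(1) = mex{} = 0
g(2) = mex{0} = 1
g(3) = mex{0} = 1
g(4) = mex{0,1} = 2
So g(4) = 2.
By the Sprague-Grundy theorem, the Grundy value of a sum of independent games is the XOR of the component values.
Combined value = 0 XOR 19 XOR 2 = 17.

17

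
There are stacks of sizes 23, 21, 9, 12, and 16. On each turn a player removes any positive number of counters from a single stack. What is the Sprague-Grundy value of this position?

23

Compute the nim-sum pairwise:
23 ⊕ 21 = 2
2 ⊕ 9 = 11
11 ⊕ 12 = 7
7 ⊕ 16 = 23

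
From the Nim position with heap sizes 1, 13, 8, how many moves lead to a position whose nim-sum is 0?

Compute the nim-sum pairwise:
1 ⊕ 13 = 12
12 ⊕ 8 = 4
The overall nim-sum is X = 4. A heap of size p has a winning move iff p XOR X < p (reduce it to p XOR X).
  1: 1 XOR 4 = 5 ≥ 1 — no move.
  13: 13 XOR 4 = 9 < 13 — winning move (to 9).
  8: 8 XOR 4 = 12 ≥ 8 — no move.
That gives 1 winning move.

1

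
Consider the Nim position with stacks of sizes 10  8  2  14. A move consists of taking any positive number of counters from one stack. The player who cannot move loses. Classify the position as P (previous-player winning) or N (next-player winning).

N-position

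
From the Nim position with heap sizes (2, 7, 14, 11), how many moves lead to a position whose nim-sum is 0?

Compute the nim-sum pairwise:
2 ⊕ 7 = 5
5 ⊕ 14 = 11
11 ⊕ 11 = 0
The nim-sum is already 0, so every move leaves a nonzero nim-sum — there are no winning moves.

0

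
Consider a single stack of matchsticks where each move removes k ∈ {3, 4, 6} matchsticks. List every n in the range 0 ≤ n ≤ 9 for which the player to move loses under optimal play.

0, 1, 2, 9

Compute g(0), g(1), … for moves {3, 4, 6}:
k:     0  1  2  3  4  5  6  7  8  9
g(k):  0  0  0  1  1  1  2  2  2  0
The P-positions (g = 0) in 0..9 are 0, 1, 2, 9.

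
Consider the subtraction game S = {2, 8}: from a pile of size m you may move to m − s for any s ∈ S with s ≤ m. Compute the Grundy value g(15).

Grundy values for subtraction set {2, 8}:
k:     0  1  2  3  4  5  6  7  8  9 10 11 12 13 14 15
g(k):  0  0  1  1  0  0  1  1  2  2  0  0  1  1  0  0
So g(15) = 0.

0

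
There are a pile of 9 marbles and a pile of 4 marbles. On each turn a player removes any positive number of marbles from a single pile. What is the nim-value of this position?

13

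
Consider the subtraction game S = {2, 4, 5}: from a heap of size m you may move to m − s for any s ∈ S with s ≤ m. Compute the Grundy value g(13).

Grundy values for subtraction set {2, 4, 5}:
k:     0  1  2  3  4  5  6  7  8  9 10 11 12 13
g(k):  0  0  1  1  2  2  3  0  0  1  1  2  2  3
So g(13) = 3.

3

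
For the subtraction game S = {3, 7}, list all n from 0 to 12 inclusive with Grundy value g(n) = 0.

Build the Grundy sequence with g(k) = mex{g(k−s) : s ∈ {3, 7}, s ≤ k}:
g(0) = mex{} = 0
g(1) = mex{} = 0
g(2) = mex{} = 0
g(3) = mex{0} = 1
g(4) = mex{0} = 1
g(5) = mex{0} = 1
g(6) = mex{1} = 0
g(7) = mex{0,1} = 2
g(8) = mex{0,1} = 2
g(9) = mex{0} = 1
g(10) = mex{1,2} = 0
g(11) = mex{1,2} = 0
g(12) = mex{1} = 0
The P-positions (g = 0) in 0..12 are 0, 1, 2, 6, 10, 11, 12.

0, 1, 2, 6, 10, 11, 12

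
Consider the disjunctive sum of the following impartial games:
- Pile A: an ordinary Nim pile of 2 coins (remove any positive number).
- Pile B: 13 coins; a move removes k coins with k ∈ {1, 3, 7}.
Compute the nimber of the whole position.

Pile A is a plain Nim pile of size 2, so its Grundy value is 2.
Build the Grundy sequence for pile B with g(k) = mex{g(k−s) : s ∈ {1, 3, 7}, s ≤ k}:
g(0) = mex{} = 0
g(1) = mex{0} = 1
g(2) = mex{1} = 0
g(3) = mex{0} = 1
g(4) = mex{1} = 0
g(5) = mex{0} = 1
g(6) = mex{1} = 0
g(7) = mex{0} = 1
g(8) = mex{1} = 0
g(9) = mex{0} = 1
g(10) = mex{1} = 0
g(11) = mex{0} = 1
g(12) = mex{1} = 0
g(13) = mex{0} = 1
So g(13) = 1.
The value of a disjunctive sum is the nim-sum of the parts.
Combined value = 2 ⊕ 1 = 3.

3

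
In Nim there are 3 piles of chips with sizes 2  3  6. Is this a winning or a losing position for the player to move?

Nim-sum: 2 ⊕ 3 ⊕ 6 = 7.
The nim-sum is 7 ≠ 0, so this is an N-position: the player to move can win.

Winning position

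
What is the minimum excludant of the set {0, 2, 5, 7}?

0 is in the set but 1 is not, so the mex is 1.

1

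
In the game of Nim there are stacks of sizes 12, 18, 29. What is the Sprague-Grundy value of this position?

Write each in binary and XOR column by column:
  01100  (12)
  10010  (18)
  11101  (29)
  -----
  00011  (3)

3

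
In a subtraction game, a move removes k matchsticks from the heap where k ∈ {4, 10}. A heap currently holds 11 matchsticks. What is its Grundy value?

2

Grundy values for subtraction set {4, 10}:
k:     0  1  2  3  4  5  6  7  8  9 10 11
g(k):  0  0  0  0  1  1  1  1  0  0  2  2
So g(11) = 2.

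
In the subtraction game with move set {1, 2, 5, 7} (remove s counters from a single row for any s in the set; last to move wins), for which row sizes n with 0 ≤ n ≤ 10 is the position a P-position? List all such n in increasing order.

0, 3, 6, 9

Grundy values for subtraction set {1, 2, 5, 7}:
g(0) = mex{} = 0
g(1) = mex{0} = 1
g(2) = mex{0,1} = 2
g(3) = mex{1,2} = 0
g(4) = mex{0,2} = 1
g(5) = mex{0,1} = 2
g(6) = mex{1,2} = 0
g(7) = mex{0,2} = 1
g(8) = mex{0,1} = 2
g(9) = mex{1,2} = 0
g(10) = mex{0,2} = 1
The P-positions (g = 0) in 0..10 are 0, 3, 6, 9.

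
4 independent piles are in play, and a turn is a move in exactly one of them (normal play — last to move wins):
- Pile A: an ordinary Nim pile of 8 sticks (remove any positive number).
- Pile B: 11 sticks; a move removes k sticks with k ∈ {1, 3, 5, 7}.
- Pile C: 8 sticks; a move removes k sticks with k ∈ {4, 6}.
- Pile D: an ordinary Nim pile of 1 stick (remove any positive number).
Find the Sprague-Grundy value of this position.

Pile A is a plain Nim pile of size 8, so its Grundy value is 8.
Build the Grundy sequence for pile B with g(k) = mex{g(k−s) : s ∈ {1, 3, 5, 7}, s ≤ k}:
k:     0  1  2  3  4  5  6  7  8  9 10 11
g(k):  0  1  0  1  0  1  0  1  0  1  0  1
So g(11) = 1.
For pile C, compute g(0), g(1), … with moves {4, 6}:
k:     0  1  2  3  4  5  6  7  8
g(k):  0  0  0  0  1  1  1  1  2
So g(8) = 2.
Pile D is a plain Nim pile of size 1, so its Grundy value is 1.
By the Sprague-Grundy theorem, the Grundy value of a sum of independent games is the XOR of the component values.
Combined value = 8 ⊕ 1 ⊕ 2 ⊕ 1 = 10.

10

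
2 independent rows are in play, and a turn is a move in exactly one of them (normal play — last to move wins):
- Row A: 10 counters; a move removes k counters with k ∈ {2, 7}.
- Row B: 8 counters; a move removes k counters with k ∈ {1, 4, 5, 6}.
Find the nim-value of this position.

Grundy values for row A (subtraction set {2, 7}):
k:     0  1  2  3  4  5  6  7  8  9 10
g(k):  0  0  1  1  0  0  1  1  2  0  0
So g(10) = 0.
Build the Grundy sequence for row B with g(k) = mex{g(k−s) : s ∈ {1, 4, 5, 6}, s ≤ k}:
g(0) = mex{} = 0
g(1) = mex{0} = 1
g(2) = mex{1} = 0
g(3) = mex{0} = 1
g(4) = mex{0,1} = 2
g(5) = mex{0,1,2} = 3
g(6) = mex{0,1,3} = 2
g(7) = mex{0,1,2} = 3
g(8) = mex{0,1,2,3} = 4
So g(8) = 4.
By the Sprague-Grundy theorem, the Grundy value of a sum of independent games is the XOR of the component values.
Combined value = 0 ⊕ 4 = 4.

4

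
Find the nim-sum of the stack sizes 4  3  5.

2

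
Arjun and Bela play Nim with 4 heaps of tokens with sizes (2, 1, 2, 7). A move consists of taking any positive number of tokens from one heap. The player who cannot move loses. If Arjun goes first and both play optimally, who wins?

Bitwise XOR of the heap sizes:
  010  (2)
  001  (1)
  010  (2)
  111  (7)
  ---
  110  (6)
The nim-sum is 6 ≠ 0, so this is an N-position: the player to move can win; Arjun has a winning move.

Arjun wins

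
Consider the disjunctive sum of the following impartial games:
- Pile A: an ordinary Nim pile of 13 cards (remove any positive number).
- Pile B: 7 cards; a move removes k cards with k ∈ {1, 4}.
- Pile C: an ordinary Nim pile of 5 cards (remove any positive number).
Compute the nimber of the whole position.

Pile A is a plain Nim pile of size 13, so its Grundy value is 13.
For pile B, compute g(0), g(1), … with moves {1, 4}:
k:     0  1  2  3  4  5  6  7
g(k):  0  1  0  1  2  0  1  0
So g(7) = 0.
Pile C is a plain Nim pile of size 5, so its Grundy value is 5.
By the Sprague-Grundy theorem, the Grundy value of a sum of independent games is the XOR of the component values.
Combined value = 13 ⊕ 0 ⊕ 5 = 8.

8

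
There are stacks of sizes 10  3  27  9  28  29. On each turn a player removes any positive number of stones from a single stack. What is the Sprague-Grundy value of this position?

Compute the nim-sum pairwise:
10 XOR 3 = 9
9 XOR 27 = 18
18 XOR 9 = 27
27 XOR 28 = 7
7 XOR 29 = 26

26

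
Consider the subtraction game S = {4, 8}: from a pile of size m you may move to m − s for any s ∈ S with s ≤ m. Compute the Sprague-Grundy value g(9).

2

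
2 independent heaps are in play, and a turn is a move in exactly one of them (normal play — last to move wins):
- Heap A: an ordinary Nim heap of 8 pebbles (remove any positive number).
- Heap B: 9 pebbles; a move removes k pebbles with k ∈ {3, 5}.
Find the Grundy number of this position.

8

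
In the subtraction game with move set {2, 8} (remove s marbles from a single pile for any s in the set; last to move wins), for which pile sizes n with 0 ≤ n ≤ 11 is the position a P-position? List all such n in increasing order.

Compute g(0), g(1), … for moves {2, 8}:
k:     0  1  2  3  4  5  6  7  8  9 10 11
g(k):  0  0  1  1  0  0  1  1  2  2  0  0
The P-positions (g = 0) in 0..11 are 0, 1, 4, 5, 10, 11.

0, 1, 4, 5, 10, 11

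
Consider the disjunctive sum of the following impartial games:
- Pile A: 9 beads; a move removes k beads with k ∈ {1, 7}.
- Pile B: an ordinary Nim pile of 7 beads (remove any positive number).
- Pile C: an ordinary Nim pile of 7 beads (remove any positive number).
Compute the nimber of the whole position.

1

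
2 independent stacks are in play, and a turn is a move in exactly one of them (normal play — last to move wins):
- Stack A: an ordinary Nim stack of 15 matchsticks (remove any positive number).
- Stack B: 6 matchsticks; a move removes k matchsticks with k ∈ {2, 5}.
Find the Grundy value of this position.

Stack A is a plain Nim stack of size 15, so its Grundy value is 15.
For stack B, compute g(0), g(1), … with moves {2, 5}:
g(0) = mex{} = 0
g(1) = mex{} = 0
g(2) = mex{0} = 1
g(3) = mex{0} = 1
g(4) = mex{1} = 0
g(5) = mex{0,1} = 2
g(6) = mex{0} = 1
So g(6) = 1.
By the Sprague-Grundy theorem, the Grundy value of a sum of independent games is the XOR of the component values.
Combined value = 15 ⊕ 1 = 14.

14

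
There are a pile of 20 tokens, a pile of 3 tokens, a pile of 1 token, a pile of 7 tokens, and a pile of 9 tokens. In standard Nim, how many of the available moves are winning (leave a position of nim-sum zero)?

1

In binary:
  10100  (20)
  00011  (3)
  00001  (1)
  00111  (7)
  01001  (9)
  -----
  11000  (24)
The overall nim-sum is X = 24. A pile of size p has a winning move iff p XOR X < p (reduce it to p XOR X).
  20: 20 XOR 24 = 12 < 20 — winning move (to 12).
  3: 3 XOR 24 = 27 ≥ 3 — no move.
  1: 1 XOR 24 = 25 ≥ 1 — no move.
  7: 7 XOR 24 = 31 ≥ 7 — no move.
  9: 9 XOR 24 = 17 ≥ 9 — no move.
That gives 1 winning move.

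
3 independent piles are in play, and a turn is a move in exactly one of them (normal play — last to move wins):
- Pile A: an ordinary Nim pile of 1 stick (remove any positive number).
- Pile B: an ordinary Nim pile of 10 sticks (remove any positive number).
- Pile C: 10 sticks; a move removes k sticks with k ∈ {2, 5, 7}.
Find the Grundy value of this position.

11

Pile A is a plain Nim pile of size 1, so its Grundy value is 1.
Pile B is a plain Nim pile of size 10, so its Grundy value is 10.
Build the Grundy sequence for pile C with g(k) = mex{g(k−s) : s ∈ {2, 5, 7}, s ≤ k}:
k:     0  1  2  3  4  5  6  7  8  9 10
g(k):  0  0  1  1  0  2  1  3  2  2  0
So g(10) = 0.
The value of a disjunctive sum is the nim-sum of the parts.
Combined value = 1 ⊕ 10 ⊕ 0 = 11.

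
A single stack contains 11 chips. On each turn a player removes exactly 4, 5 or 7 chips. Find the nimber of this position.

Build the Grundy sequence with g(k) = mex{g(k−s) : s ∈ {4, 5, 7}, s ≤ k}:
k:     0  1  2  3  4  5  6  7  8  9 10 11
g(k):  0  0  0  0  1  1  1  1  2  2  2  0
So g(11) = 0.

0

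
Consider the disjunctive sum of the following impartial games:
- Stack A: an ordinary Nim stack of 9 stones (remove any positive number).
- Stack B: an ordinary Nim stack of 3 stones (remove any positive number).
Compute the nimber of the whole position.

10

Stack A is a plain Nim stack of size 9, so its Grundy value is 9.
Stack B is a plain Nim stack of size 3, so its Grundy value is 3.
By the Sprague-Grundy theorem, the Grundy value of a sum of independent games is the XOR of the component values.
Combined value = 9 XOR 3 = 10.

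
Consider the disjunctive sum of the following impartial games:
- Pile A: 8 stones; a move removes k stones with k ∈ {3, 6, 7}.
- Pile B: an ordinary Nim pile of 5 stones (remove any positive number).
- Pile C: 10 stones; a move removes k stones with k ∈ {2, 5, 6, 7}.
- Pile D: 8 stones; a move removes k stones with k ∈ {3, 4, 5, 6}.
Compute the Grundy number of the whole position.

6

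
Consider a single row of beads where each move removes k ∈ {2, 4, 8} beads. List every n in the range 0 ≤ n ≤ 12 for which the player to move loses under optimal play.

0, 1, 6, 7, 12

Compute g(0), g(1), … for moves {2, 4, 8}:
k:     0  1  2  3  4  5  6  7  8  9 10 11 12
g(k):  0  0  1  1  2  2  0  0  1  1  2  2  0
The P-positions (g = 0) in 0..12 are 0, 1, 6, 7, 12.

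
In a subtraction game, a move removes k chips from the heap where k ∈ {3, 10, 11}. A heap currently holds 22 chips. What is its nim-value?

0

Build the Grundy sequence with g(k) = mex{g(k−s) : s ∈ {3, 10, 11}, s ≤ k}:
k:     0  1  2  3  4  5  6  7  8  9 10 11 12 13 14 15 16 17 18 19 20 21 22
g(k):  0  0  0  1  1  1  0  0  0  1  1  1  2  2  0  0  3  1  1  2  0  0  0
So g(22) = 0.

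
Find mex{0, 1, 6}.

2

The values 0, 1 are all present; 2 is the first non-negative integer missing from the set.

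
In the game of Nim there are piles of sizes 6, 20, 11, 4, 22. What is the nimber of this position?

11

Nim-sum: 6 ⊕ 20 ⊕ 11 ⊕ 4 ⊕ 22 = 11.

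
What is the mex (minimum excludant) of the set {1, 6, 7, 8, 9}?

0 is not in the set, so the mex is 0.

0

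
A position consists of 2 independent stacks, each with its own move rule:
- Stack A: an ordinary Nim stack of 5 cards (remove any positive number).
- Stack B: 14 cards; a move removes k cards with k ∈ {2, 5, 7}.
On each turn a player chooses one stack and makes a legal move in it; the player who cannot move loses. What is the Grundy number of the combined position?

5

Stack A is a plain Nim stack of size 5, so its Grundy value is 5.
Build the Grundy sequence for stack B with g(k) = mex{g(k−s) : s ∈ {2, 5, 7}, s ≤ k}:
g(0) = mex{} = 0
g(1) = mex{} = 0
g(2) = mex{0} = 1
g(3) = mex{0} = 1
g(4) = mex{1} = 0
g(5) = mex{0,1} = 2
g(6) = mex{0} = 1
g(7) = mex{0,1,2} = 3
g(8) = mex{0,1} = 2
g(9) = mex{0,1,3} = 2
g(10) = mex{1,2} = 0
g(11) = mex{0,1,2} = 3
g(12) = mex{0,2,3} = 1
g(13) = mex{1,2,3} = 0
g(14) = mex{1,2,3} = 0
So g(14) = 0.
By the Sprague-Grundy theorem, the Grundy value of a sum of independent games is the XOR of the component values.
Combined value = 5 XOR 0 = 5.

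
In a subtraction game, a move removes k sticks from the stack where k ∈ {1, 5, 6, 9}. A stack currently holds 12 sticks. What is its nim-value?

0

Compute g(0), g(1), … for moves {1, 5, 6, 9}:
g(0) = mex{} = 0
g(1) = mex{0} = 1
g(2) = mex{1} = 0
g(3) = mex{0} = 1
g(4) = mex{1} = 0
g(5) = mex{0} = 1
g(6) = mex{0,1} = 2
g(7) = mex{0,1,2} = 3
g(8) = mex{0,1,3} = 2
g(9) = mex{0,1,2} = 3
g(10) = mex{0,1,3} = 2
g(11) = mex{0,1,2} = 3
g(12) = mex{1,2,3} = 0
So g(12) = 0.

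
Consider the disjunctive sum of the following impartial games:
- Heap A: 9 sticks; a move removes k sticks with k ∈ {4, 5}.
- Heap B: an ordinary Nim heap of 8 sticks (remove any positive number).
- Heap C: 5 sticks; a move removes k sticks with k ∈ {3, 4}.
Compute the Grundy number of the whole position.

Grundy values for heap A (subtraction set {4, 5}):
g(0) = mex{} = 0
g(1) = mex{} = 0
g(2) = mex{} = 0
g(3) = mex{} = 0
g(4) = mex{0} = 1
g(5) = mex{0} = 1
g(6) = mex{0} = 1
g(7) = mex{0} = 1
g(8) = mex{0,1} = 2
g(9) = mex{1} = 0
So g(9) = 0.
Heap B is a plain Nim heap of size 8, so its Grundy value is 8.
Grundy values for heap C (subtraction set {3, 4}):
k:     0  1  2  3  4  5
g(k):  0  0  0  1  1  1
So g(5) = 1.
The value of a disjunctive sum is the nim-sum of the parts.
Combined value = 0 ⊕ 8 ⊕ 1 = 9.

9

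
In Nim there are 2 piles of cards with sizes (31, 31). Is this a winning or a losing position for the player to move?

Compute the nim-sum pairwise:
31 XOR 31 = 0
The nim-sum is 0, so this is a P-position: the player to move is in a losing position under optimal play.

Losing position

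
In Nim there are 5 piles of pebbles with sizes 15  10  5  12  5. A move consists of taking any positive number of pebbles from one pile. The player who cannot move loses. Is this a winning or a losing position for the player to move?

Compute the nim-sum pairwise:
15 ⊕ 10 = 5
5 ⊕ 5 = 0
0 ⊕ 12 = 12
12 ⊕ 5 = 9
The nim-sum is 9 ≠ 0, so this is an N-position: the player to move can win.

Winning position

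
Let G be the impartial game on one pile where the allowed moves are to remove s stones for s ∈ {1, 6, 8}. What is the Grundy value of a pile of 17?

1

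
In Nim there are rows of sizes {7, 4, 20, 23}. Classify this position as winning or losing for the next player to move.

Losing position

Nim-sum: 7 XOR 4 XOR 20 XOR 23 = 0.
The nim-sum is 0, so this is a P-position: the player to move is in a losing position under optimal play.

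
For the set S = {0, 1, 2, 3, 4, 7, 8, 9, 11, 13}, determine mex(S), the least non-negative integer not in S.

The values 0, 1, 2, 3, 4 are all present; 5 is the first non-negative integer missing from the set.

5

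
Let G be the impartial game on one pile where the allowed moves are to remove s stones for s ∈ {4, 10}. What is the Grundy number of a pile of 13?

1

Grundy values for subtraction set {4, 10}:
k:     0  1  2  3  4  5  6  7  8  9 10 11 12 13
g(k):  0  0  0  0  1  1  1  1  0  0  2  2  1  1
So g(13) = 1.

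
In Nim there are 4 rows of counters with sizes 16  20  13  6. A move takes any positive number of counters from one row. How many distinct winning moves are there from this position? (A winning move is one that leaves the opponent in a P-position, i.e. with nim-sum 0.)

1

Compute the nim-sum pairwise:
16 ^ 20 = 4
4 ^ 13 = 9
9 ^ 6 = 15
The overall nim-sum is X = 15. A row of size p has a winning move iff p XOR X < p (reduce it to p XOR X).
  16: 16 XOR 15 = 31 ≥ 16 — no move.
  20: 20 XOR 15 = 27 ≥ 20 — no move.
  13: 13 XOR 15 = 2 < 13 — winning move (to 2).
  6: 6 XOR 15 = 9 ≥ 6 — no move.
That gives 1 winning move.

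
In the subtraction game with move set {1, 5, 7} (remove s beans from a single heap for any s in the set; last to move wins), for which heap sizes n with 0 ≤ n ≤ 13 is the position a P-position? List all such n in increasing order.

0, 2, 4, 6, 8, 10, 12

Grundy values for subtraction set {1, 5, 7}:
g(0) = mex{} = 0
g(1) = mex{0} = 1
g(2) = mex{1} = 0
g(3) = mex{0} = 1
g(4) = mex{1} = 0
g(5) = mex{0} = 1
g(6) = mex{1} = 0
g(7) = mex{0} = 1
g(8) = mex{1} = 0
g(9) = mex{0} = 1
g(10) = mex{1} = 0
g(11) = mex{0} = 1
g(12) = mex{1} = 0
g(13) = mex{0} = 1
The P-positions (g = 0) in 0..13 are 0, 2, 4, 6, 8, 10, 12.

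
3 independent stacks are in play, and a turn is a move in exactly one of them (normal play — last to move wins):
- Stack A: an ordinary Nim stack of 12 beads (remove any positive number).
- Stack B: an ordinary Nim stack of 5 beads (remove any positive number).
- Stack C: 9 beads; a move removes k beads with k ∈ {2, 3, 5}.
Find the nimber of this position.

8

Stack A is a plain Nim stack of size 12, so its Grundy value is 12.
Stack B is a plain Nim stack of size 5, so its Grundy value is 5.
Build the Grundy sequence for stack C with g(k) = mex{g(k−s) : s ∈ {2, 3, 5}, s ≤ k}:
k:     0  1  2  3  4  5  6  7  8  9
g(k):  0  0  1  1  2  2  3  0  0  1
So g(9) = 1.
By the Sprague-Grundy theorem, the Grundy value of a sum of independent games is the XOR of the component values.
Combined value = 12 ⊕ 5 ⊕ 1 = 8.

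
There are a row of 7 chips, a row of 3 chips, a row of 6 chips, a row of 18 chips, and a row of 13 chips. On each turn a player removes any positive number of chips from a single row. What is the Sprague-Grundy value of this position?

Nim-sum: 7 ^ 3 ^ 6 ^ 18 ^ 13 = 29.

29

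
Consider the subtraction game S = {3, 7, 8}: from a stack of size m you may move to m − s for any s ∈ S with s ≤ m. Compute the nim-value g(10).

Compute g(0), g(1), … for moves {3, 7, 8}:
k:     0  1  2  3  4  5  6  7  8  9 10
g(k):  0  0  0  1  1  1  0  2  2  1  3
So g(10) = 3.

3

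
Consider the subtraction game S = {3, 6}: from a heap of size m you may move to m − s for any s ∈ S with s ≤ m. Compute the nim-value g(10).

0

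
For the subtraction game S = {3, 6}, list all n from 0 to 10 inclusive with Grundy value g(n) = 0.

0, 1, 2, 9, 10

Grundy values for subtraction set {3, 6}:
g(0) = mex{} = 0
g(1) = mex{} = 0
g(2) = mex{} = 0
g(3) = mex{0} = 1
g(4) = mex{0} = 1
g(5) = mex{0} = 1
g(6) = mex{0,1} = 2
g(7) = mex{0,1} = 2
g(8) = mex{0,1} = 2
g(9) = mex{1,2} = 0
g(10) = mex{1,2} = 0
The P-positions (g = 0) in 0..10 are 0, 1, 2, 9, 10.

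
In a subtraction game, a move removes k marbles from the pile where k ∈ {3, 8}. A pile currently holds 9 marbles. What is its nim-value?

Grundy values for subtraction set {3, 8}:
g(0) = mex{} = 0
g(1) = mex{} = 0
g(2) = mex{} = 0
g(3) = mex{0} = 1
g(4) = mex{0} = 1
g(5) = mex{0} = 1
g(6) = mex{1} = 0
g(7) = mex{1} = 0
g(8) = mex{0,1} = 2
g(9) = mex{0} = 1
So g(9) = 1.

1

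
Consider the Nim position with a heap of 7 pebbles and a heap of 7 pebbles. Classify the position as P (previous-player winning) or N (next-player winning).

P-position

Compute the nim-sum pairwise:
7 ^ 7 = 0
The nim-sum is 0, so this is a P-position: the player to move is in a losing position under optimal play.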